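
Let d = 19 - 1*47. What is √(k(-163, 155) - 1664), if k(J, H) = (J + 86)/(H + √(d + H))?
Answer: √(-257997 - 1664*√127)/√(155 + √127) ≈ 40.798*I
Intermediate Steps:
d = -28 (d = 19 - 47 = -28)
k(J, H) = (86 + J)/(H + √(-28 + H)) (k(J, H) = (J + 86)/(H + √(-28 + H)) = (86 + J)/(H + √(-28 + H)))
√(k(-163, 155) - 1664) = √((86 - 163)/(155 + √(-28 + 155)) - 1664) = √(-77/(155 + √127) - 1664) = √(-1664 - 77/(155 + √127))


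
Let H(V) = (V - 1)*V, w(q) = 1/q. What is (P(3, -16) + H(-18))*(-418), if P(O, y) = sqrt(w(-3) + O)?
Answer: -142956 - 836*sqrt(6)/3 ≈ -1.4364e+5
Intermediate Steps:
H(V) = V*(-1 + V) (H(V) = (-1 + V)*V = V*(-1 + V))
P(O, y) = sqrt(-1/3 + O) (P(O, y) = sqrt(1/(-3) + O) = sqrt(-1/3 + O))
(P(3, -16) + H(-18))*(-418) = (sqrt(-3 + 9*3)/3 - 18*(-1 - 18))*(-418) = (sqrt(-3 + 27)/3 - 18*(-19))*(-418) = (sqrt(24)/3 + 342)*(-418) = ((2*sqrt(6))/3 + 342)*(-418) = (2*sqrt(6)/3 + 342)*(-418) = (342 + 2*sqrt(6)/3)*(-418) = -142956 - 836*sqrt(6)/3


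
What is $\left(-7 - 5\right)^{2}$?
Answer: $144$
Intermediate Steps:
$\left(-7 - 5\right)^{2} = \left(-12\right)^{2} = 144$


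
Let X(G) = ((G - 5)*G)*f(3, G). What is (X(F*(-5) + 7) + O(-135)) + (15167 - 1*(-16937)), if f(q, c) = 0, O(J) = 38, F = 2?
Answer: 32142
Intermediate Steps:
X(G) = 0 (X(G) = ((G - 5)*G)*0 = ((-5 + G)*G)*0 = (G*(-5 + G))*0 = 0)
(X(F*(-5) + 7) + O(-135)) + (15167 - 1*(-16937)) = (0 + 38) + (15167 - 1*(-16937)) = 38 + (15167 + 16937) = 38 + 32104 = 32142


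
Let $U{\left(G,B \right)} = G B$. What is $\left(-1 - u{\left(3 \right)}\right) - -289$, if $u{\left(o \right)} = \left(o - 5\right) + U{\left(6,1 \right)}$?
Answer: $284$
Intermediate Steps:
$U{\left(G,B \right)} = B G$
$u{\left(o \right)} = 1 + o$ ($u{\left(o \right)} = \left(o - 5\right) + 1 \cdot 6 = \left(-5 + o\right) + 6 = 1 + o$)
$\left(-1 - u{\left(3 \right)}\right) - -289 = \left(-1 - \left(1 + 3\right)\right) - -289 = \left(-1 - 4\right) + 289 = -5 + 289 = 284$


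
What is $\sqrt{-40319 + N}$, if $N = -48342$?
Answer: $i \sqrt{88661} \approx 297.76 i$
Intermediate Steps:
$\sqrt{-40319 + N} = \sqrt{-40319 - 48342} = \sqrt{-88661} = i \sqrt{88661}$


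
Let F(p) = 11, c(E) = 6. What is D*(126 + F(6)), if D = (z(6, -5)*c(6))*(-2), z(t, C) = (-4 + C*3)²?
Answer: -593484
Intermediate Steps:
z(t, C) = (-4 + 3*C)²
D = -4332 (D = ((-4 + 3*(-5))²*6)*(-2) = ((-4 - 15)²*6)*(-2) = ((-19)²*6)*(-2) = (361*6)*(-2) = 2166*(-2) = -4332)
D*(126 + F(6)) = -4332*(126 + 11) = -4332*137 = -593484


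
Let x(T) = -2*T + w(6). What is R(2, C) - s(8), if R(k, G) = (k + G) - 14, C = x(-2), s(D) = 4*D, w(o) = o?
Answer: -34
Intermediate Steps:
x(T) = 6 - 2*T (x(T) = -2*T + 6 = 6 - 2*T)
C = 10 (C = 6 - 2*(-2) = 6 + 4 = 10)
R(k, G) = -14 + G + k (R(k, G) = (G + k) - 14 = -14 + G + k)
R(2, C) - s(8) = (-14 + 10 + 2) - 4*8 = -2 - 1*32 = -2 - 32 = -34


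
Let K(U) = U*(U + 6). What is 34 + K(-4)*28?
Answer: -190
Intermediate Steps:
K(U) = U*(6 + U)
34 + K(-4)*28 = 34 - 4*(6 - 4)*28 = 34 - 4*2*28 = 34 - 8*28 = 34 - 224 = -190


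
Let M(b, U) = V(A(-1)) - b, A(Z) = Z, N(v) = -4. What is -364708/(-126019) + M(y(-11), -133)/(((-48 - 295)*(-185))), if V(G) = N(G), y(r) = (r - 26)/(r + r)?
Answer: 101824052541/35184756838 ≈ 2.8940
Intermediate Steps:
y(r) = (-26 + r)/(2*r) (y(r) = (-26 + r)/((2*r)) = (-26 + r)*(1/(2*r)) = (-26 + r)/(2*r))
V(G) = -4
M(b, U) = -4 - b
-364708/(-126019) + M(y(-11), -133)/(((-48 - 295)*(-185))) = -364708/(-126019) + (-4 - (-26 - 11)/(2*(-11)))/(((-48 - 295)*(-185))) = -364708*(-1/126019) + (-4 - (-1)*(-37)/(2*11))/((-343*(-185))) = 364708/126019 + (-4 - 1*37/22)/63455 = 364708/126019 + (-4 - 37/22)*(1/63455) = 364708/126019 - 125/22*1/63455 = 364708/126019 - 25/279202 = 101824052541/35184756838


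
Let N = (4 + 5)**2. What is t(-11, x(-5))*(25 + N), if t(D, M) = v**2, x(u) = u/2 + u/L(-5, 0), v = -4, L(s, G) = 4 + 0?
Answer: 1696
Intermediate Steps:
L(s, G) = 4
N = 81 (N = 9**2 = 81)
x(u) = 3*u/4 (x(u) = u/2 + u/4 = 3*u/4)
t(D, M) = 16 (t(D, M) = (-4)**2 = 16)
t(-11, x(-5))*(25 + N) = 16*(25 + 81) = 16*106 = 1696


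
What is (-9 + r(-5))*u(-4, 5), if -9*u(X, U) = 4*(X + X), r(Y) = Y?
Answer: -448/9 ≈ -49.778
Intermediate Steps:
u(X, U) = -8*X/9 (u(X, U) = -4*(X + X)/9 = -4*2*X/9 = -8*X/9)
(-9 + r(-5))*u(-4, 5) = (-9 - 5)*(-8/9*(-4)) = -14*32/9 = -448/9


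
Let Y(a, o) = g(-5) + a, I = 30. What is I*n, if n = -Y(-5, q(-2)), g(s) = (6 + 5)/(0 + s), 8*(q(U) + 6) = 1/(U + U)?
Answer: 216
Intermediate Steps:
q(U) = -6 + 1/(16*U) (q(U) = -6 + 1/(8*(U + U)) = -6 + 1/(8*((2*U))) = -6 + (1/(2*U))/8 = -6 + 1/(16*U))
g(s) = 11/s
Y(a, o) = -11/5 + a (Y(a, o) = 11/(-5) + a = 11*(-1/5) + a = -11/5 + a)
n = 36/5 (n = -(-11/5 - 5) = -1*(-36/5) = 36/5 ≈ 7.2000)
I*n = 30*(36/5) = 216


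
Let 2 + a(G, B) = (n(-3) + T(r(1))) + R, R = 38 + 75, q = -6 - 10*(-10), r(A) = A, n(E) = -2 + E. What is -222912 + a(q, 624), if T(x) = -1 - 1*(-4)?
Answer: -222803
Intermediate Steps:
q = 94 (q = -6 + 100 = 94)
T(x) = 3 (T(x) = -1 + 4 = 3)
R = 113
a(G, B) = 109 (a(G, B) = -2 + (((-2 - 3) + 3) + 113) = -2 + ((-5 + 3) + 113) = -2 + (-2 + 113) = -2 + 111 = 109)
-222912 + a(q, 624) = -222912 + 109 = -222803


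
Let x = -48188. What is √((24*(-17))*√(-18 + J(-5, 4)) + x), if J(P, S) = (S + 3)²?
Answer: 2*√(-12047 - 102*√31) ≈ 224.63*I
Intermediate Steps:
J(P, S) = (3 + S)²
√((24*(-17))*√(-18 + J(-5, 4)) + x) = √((24*(-17))*√(-18 + (3 + 4)²) - 48188) = √(-408*√(-18 + 7²) - 48188) = √(-408*√(-18 + 49) - 48188) = √(-408*√31 - 48188) = √(-48188 - 408*√31)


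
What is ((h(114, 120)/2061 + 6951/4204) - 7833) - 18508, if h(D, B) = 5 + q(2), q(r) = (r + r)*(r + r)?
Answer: -76071901703/2888148 ≈ -26339.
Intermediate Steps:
q(r) = 4*r² (q(r) = (2*r)*(2*r) = 4*r²)
h(D, B) = 21 (h(D, B) = 5 + 4*2² = 5 + 4*4 = 5 + 16 = 21)
((h(114, 120)/2061 + 6951/4204) - 7833) - 18508 = ((21/2061 + 6951/4204) - 7833) - 18508 = ((21*(1/2061) + 6951*(1/4204)) - 7833) - 18508 = ((7/687 + 6951/4204) - 7833) - 18508 = (4804765/2888148 - 7833) - 18508 = -22618058519/2888148 - 18508 = -76071901703/2888148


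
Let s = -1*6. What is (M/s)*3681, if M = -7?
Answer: 8589/2 ≈ 4294.5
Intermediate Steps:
s = -6
(M/s)*3681 = -7/(-6)*3681 = -7*(-⅙)*3681 = (7/6)*3681 = 8589/2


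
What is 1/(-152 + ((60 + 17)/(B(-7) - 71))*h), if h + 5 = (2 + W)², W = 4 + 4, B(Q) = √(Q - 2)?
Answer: -713/181757 + 231*I/3453383 ≈ -0.0039228 + 6.6891e-5*I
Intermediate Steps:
B(Q) = √(-2 + Q)
W = 8
h = 95 (h = -5 + (2 + 8)² = -5 + 10² = -5 + 100 = 95)
1/(-152 + ((60 + 17)/(B(-7) - 71))*h) = 1/(-152 + ((60 + 17)/(√(-2 - 7) - 71))*95) = 1/(-152 + (77/(√(-9) - 71))*95) = 1/(-152 + (77/(3*I - 71))*95) = 1/(-152 + (77/(-71 + 3*I))*95) = 1/(-152 + (77*((-71 - 3*I)/5050))*95) = 1/(-152 + (77*(-71 - 3*I)/5050)*95) = 1/(-152 + 1463*(-71 - 3*I)/1010)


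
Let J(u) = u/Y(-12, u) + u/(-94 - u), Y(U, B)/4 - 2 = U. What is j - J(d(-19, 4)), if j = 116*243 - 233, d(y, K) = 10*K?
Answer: 1873072/67 ≈ 27956.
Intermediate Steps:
Y(U, B) = 8 + 4*U
j = 27955 (j = 28188 - 233 = 27955)
J(u) = -u/40 + u/(-94 - u) (J(u) = u/(8 + 4*(-12)) + u/(-94 - u) = u/(8 - 48) + u/(-94 - u) = u/(-40) + u/(-94 - u) = u*(-1/40) + u/(-94 - u) = -u/40 + u/(-94 - u))
j - J(d(-19, 4)) = 27955 - (-1)*10*4*(134 + 10*4)/(3760 + 40*(10*4)) = 27955 - (-1)*40*(134 + 40)/(3760 + 40*40) = 27955 - (-1)*40*174/(3760 + 1600) = 27955 - (-1)*40*174/5360 = 27955 - 1*(-87/67) = 27955 + 87/67 = 1873072/67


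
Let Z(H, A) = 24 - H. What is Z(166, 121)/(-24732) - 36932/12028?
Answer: -113961781/37184562 ≈ -3.0648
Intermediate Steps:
Z(166, 121)/(-24732) - 36932/12028 = (24 - 1*166)/(-24732) - 36932/12028 = (24 - 166)*(-1/24732) - 36932*1/12028 = -142*(-1/24732) - 9233/3007 = 71/12366 - 9233/3007 = -113961781/37184562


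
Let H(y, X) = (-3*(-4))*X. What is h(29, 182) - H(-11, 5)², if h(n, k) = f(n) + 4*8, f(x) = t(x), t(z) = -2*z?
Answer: -3626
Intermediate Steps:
f(x) = -2*x
h(n, k) = 32 - 2*n (h(n, k) = -2*n + 4*8 = -2*n + 32 = 32 - 2*n)
H(y, X) = 12*X
h(29, 182) - H(-11, 5)² = (32 - 2*29) - (12*5)² = (32 - 58) - 1*60² = -26 - 1*3600 = -26 - 3600 = -3626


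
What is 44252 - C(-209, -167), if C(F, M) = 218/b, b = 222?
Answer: 4911863/111 ≈ 44251.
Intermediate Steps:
C(F, M) = 109/111 (C(F, M) = 218/222 = 218*(1/222) = 109/111)
44252 - C(-209, -167) = 44252 - 1*109/111 = 44252 - 109/111 = 4911863/111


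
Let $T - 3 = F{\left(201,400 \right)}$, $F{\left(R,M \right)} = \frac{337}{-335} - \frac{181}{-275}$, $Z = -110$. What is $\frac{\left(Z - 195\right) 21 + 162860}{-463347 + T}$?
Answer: $- \frac{2882683375}{8537119608} \approx -0.33766$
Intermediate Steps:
$F{\left(R,M \right)} = - \frac{6408}{18425}$ ($F{\left(R,M \right)} = 337 \left(- \frac{1}{335}\right) - - \frac{181}{275} = - \frac{337}{335} + \frac{181}{275} = - \frac{6408}{18425}$)
$T = \frac{48867}{18425}$ ($T = 3 - \frac{6408}{18425} = \frac{48867}{18425} \approx 2.6522$)
$\frac{\left(Z - 195\right) 21 + 162860}{-463347 + T} = \frac{\left(-110 - 195\right) 21 + 162860}{-463347 + \frac{48867}{18425}} = \frac{\left(-305\right) 21 + 162860}{- \frac{8537119608}{18425}} = \left(-6405 + 162860\right) \left(- \frac{18425}{8537119608}\right) = 156455 \left(- \frac{18425}{8537119608}\right) = - \frac{2882683375}{8537119608}$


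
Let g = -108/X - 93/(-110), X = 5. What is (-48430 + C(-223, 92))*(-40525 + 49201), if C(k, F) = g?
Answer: -23119731054/55 ≈ -4.2036e+8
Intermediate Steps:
g = -2283/110 (g = -108/5 - 93/(-110) = -108*⅕ - 93*(-1/110) = -108/5 + 93/110 = -2283/110 ≈ -20.755)
C(k, F) = -2283/110
(-48430 + C(-223, 92))*(-40525 + 49201) = (-48430 - 2283/110)*(-40525 + 49201) = -5329583/110*8676 = -23119731054/55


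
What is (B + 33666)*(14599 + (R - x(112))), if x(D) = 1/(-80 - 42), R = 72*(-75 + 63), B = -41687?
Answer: -13440557091/122 ≈ -1.1017e+8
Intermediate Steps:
R = -864 (R = 72*(-12) = -864)
x(D) = -1/122 (x(D) = 1/(-122) = -1/122)
(B + 33666)*(14599 + (R - x(112))) = (-41687 + 33666)*(14599 + (-864 - 1*(-1/122))) = -8021*(14599 + (-864 + 1/122)) = -8021*(14599 - 105407/122) = -8021*1675671/122 = -13440557091/122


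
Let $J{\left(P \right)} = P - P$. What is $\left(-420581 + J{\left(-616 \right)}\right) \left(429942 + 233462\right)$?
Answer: $-279015117724$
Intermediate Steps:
$J{\left(P \right)} = 0$
$\left(-420581 + J{\left(-616 \right)}\right) \left(429942 + 233462\right) = \left(-420581 + 0\right) \left(429942 + 233462\right) = \left(-420581\right) 663404 = -279015117724$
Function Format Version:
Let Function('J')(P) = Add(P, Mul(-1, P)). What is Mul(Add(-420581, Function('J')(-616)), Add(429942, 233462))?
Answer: -279015117724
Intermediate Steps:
Function('J')(P) = 0
Mul(Add(-420581, Function('J')(-616)), Add(429942, 233462)) = Mul(Add(-420581, 0), Add(429942, 233462)) = Mul(-420581, 663404) = -279015117724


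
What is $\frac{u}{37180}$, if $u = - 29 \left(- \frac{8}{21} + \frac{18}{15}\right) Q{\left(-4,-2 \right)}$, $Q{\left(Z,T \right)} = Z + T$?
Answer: $\frac{1247}{325325} \approx 0.0038331$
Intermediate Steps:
$Q{\left(Z,T \right)} = T + Z$
$u = \frac{4988}{35}$ ($u = - 29 \left(- \frac{8}{21} + \frac{18}{15}\right) \left(-2 - 4\right) = - 29 \left(\left(-8\right) \frac{1}{21} + 18 \cdot \frac{1}{15}\right) \left(-6\right) = - 29 \left(- \frac{8}{21} + \frac{6}{5}\right) \left(-6\right) = \left(-29\right) \frac{86}{105} \left(-6\right) = \left(- \frac{2494}{105}\right) \left(-6\right) = \frac{4988}{35} \approx 142.51$)
$\frac{u}{37180} = \frac{4988}{35 \cdot 37180} = \frac{4988}{35} \cdot \frac{1}{37180} = \frac{1247}{325325}$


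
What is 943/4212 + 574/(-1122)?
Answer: -226607/787644 ≈ -0.28770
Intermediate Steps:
943/4212 + 574/(-1122) = 943*(1/4212) + 574*(-1/1122) = 943/4212 - 287/561 = -226607/787644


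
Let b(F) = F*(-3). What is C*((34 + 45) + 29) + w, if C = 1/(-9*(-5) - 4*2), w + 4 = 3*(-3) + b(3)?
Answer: -706/37 ≈ -19.081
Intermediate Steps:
b(F) = -3*F
w = -22 (w = -4 + (3*(-3) - 3*3) = -4 + (-9 - 9) = -4 - 18 = -22)
C = 1/37 (C = 1/(45 - 8) = 1/37 ≈ 0.027027)
C*((34 + 45) + 29) + w = ((34 + 45) + 29)/37 - 22 = (79 + 29)/37 - 22 = (1/37)*108 - 22 = 108/37 - 22 = -706/37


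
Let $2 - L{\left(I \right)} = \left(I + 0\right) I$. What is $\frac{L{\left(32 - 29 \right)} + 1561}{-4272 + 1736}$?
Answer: $- \frac{777}{1268} \approx -0.61278$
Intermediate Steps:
$L{\left(I \right)} = 2 - I^{2}$ ($L{\left(I \right)} = 2 - \left(I + 0\right) I = 2 - I I = 2 - I^{2}$)
$\frac{L{\left(32 - 29 \right)} + 1561}{-4272 + 1736} = \frac{\left(2 - \left(32 - 29\right)^{2}\right) + 1561}{-4272 + 1736} = \frac{\left(2 - \left(32 - 29\right)^{2}\right) + 1561}{-2536} = \left(\left(2 - 3^{2}\right) + 1561\right) \left(- \frac{1}{2536}\right) = \left(\left(2 - 9\right) + 1561\right) \left(- \frac{1}{2536}\right) = \left(-7 + 1561\right) \left(- \frac{1}{2536}\right) = 1554 \left(- \frac{1}{2536}\right) = - \frac{777}{1268}$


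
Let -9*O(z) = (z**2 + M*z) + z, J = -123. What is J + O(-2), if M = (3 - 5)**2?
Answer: -367/3 ≈ -122.33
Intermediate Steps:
M = 4 (M = (-2)**2 = 4)
O(z) = -5*z/9 - z**2/9 (O(z) = -((z**2 + 4*z) + z)/9 = -(z**2 + 5*z)/9 = -5*z/9 - z**2/9)
J + O(-2) = -123 - 1/9*(-2)*(5 - 2) = -123 - 1/9*(-2)*3 = -123 + 2/3 = -367/3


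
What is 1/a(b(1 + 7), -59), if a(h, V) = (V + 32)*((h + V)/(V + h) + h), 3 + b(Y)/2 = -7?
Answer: 1/513 ≈ 0.0019493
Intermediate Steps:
b(Y) = -20 (b(Y) = -6 + 2*(-7) = -6 - 14 = -20)
a(h, V) = (1 + h)*(32 + V) (a(h, V) = (32 + V)*((V + h)/(V + h) + h) = (32 + V)*(1 + h) = (1 + h)*(32 + V))
1/a(b(1 + 7), -59) = 1/(32 - 59 + 32*(-20) - 59*(-20)) = 1/(32 - 59 - 640 + 1180) = 1/513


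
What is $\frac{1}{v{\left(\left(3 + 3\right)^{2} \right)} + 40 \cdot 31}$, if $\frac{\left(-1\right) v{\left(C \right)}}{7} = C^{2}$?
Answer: $- \frac{1}{7832} \approx -0.00012768$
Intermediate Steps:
$v{\left(C \right)} = - 7 C^{2}$
$\frac{1}{v{\left(\left(3 + 3\right)^{2} \right)} + 40 \cdot 31} = \frac{1}{- 7 \left(\left(3 + 3\right)^{2}\right)^{2} + 40 \cdot 31} = \frac{1}{- 7 \left(6^{2}\right)^{2} + 1240} = \frac{1}{- 7 \cdot 36^{2} + 1240} = \frac{1}{\left(-7\right) 1296 + 1240} = \frac{1}{-9072 + 1240} = \frac{1}{-7832} = - \frac{1}{7832}$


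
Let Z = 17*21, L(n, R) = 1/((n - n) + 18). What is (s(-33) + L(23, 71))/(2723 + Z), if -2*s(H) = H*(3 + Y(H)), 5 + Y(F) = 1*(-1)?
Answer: -89/5544 ≈ -0.016053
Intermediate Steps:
L(n, R) = 1/18 (L(n, R) = 1/(0 + 18) = 1/18)
Y(F) = -6 (Y(F) = -5 + 1*(-1) = -5 - 1 = -6)
s(H) = 3*H/2 (s(H) = -H*(3 - 6)/2 = -H*(-3)/2 = -(-3)*H/2 = 3*H/2)
Z = 357
(s(-33) + L(23, 71))/(2723 + Z) = ((3/2)*(-33) + 1/18)/(2723 + 357) = (-99/2 + 1/18)/3080 = -445/9*1/3080 = -89/5544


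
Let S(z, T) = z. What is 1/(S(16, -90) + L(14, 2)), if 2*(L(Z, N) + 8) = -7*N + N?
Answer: ½ ≈ 0.50000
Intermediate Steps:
L(Z, N) = -8 - 3*N (L(Z, N) = -8 + (-7*N + N)/2 = -8 + (-6*N)/2 = -8 - 3*N)
1/(S(16, -90) + L(14, 2)) = 1/(16 + (-8 - 3*2)) = 1/(16 + (-8 - 6)) = 1/(16 - 14) = 1/2 = ½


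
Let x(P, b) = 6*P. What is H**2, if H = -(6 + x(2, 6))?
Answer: 324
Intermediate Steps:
H = -18 (H = -(6 + 6*2) = -(6 + 12) = -1*18 = -18)
H**2 = (-18)**2 = 324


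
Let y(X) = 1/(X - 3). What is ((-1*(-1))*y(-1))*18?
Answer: -9/2 ≈ -4.5000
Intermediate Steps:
y(X) = 1/(-3 + X)
((-1*(-1))*y(-1))*18 = ((-1*(-1))/(-3 - 1))*18 = (1/(-4))*18 = (1*(-¼))*18 = -¼*18 = -9/2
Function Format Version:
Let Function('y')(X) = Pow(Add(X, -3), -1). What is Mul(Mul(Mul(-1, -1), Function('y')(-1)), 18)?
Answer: Rational(-9, 2) ≈ -4.5000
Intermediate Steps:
Function('y')(X) = Pow(Add(-3, X), -1)
Mul(Mul(Mul(-1, -1), Function('y')(-1)), 18) = Mul(Mul(Mul(-1, -1), Pow(Add(-3, -1), -1)), 18) = Mul(Mul(1, Pow(-4, -1)), 18) = Mul(Mul(1, Rational(-1, 4)), 18) = Mul(Rational(-1, 4), 18) = Rational(-9, 2)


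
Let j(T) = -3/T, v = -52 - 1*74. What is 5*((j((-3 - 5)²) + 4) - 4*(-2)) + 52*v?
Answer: -415503/64 ≈ -6492.2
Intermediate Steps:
v = -126 (v = -52 - 74 = -126)
5*((j((-3 - 5)²) + 4) - 4*(-2)) + 52*v = 5*((-3/(-3 - 5)² + 4) - 4*(-2)) + 52*(-126) = 5*((-3/((-8)²) + 4) + 8) - 6552 = 5*((-3/64 + 4) + 8) - 6552 = 5*(253/64 + 8) - 6552 = 5*(765/64) - 6552 = 3825/64 - 6552 = -415503/64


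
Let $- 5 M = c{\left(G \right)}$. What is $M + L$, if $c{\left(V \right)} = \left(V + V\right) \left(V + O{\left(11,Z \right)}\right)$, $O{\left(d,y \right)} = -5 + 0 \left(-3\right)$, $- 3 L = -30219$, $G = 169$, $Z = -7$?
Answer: $- \frac{5067}{5} \approx -1013.4$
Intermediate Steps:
$L = 10073$ ($L = \left(- \frac{1}{3}\right) \left(-30219\right) = 10073$)
$O{\left(d,y \right)} = -5$ ($O{\left(d,y \right)} = -5 + 0 = -5$)
$c{\left(V \right)} = 2 V \left(-5 + V\right)$ ($c{\left(V \right)} = \left(V + V\right) \left(V - 5\right) = 2 V \left(-5 + V\right)$)
$M = - \frac{55432}{5}$ ($M = - \frac{2 \cdot 169 \left(-5 + 169\right)}{5} = - \frac{2 \cdot 169 \cdot 164}{5} = \left(- \frac{1}{5}\right) 55432 = - \frac{55432}{5} \approx -11086.0$)
$M + L = - \frac{55432}{5} + 10073 = - \frac{5067}{5}$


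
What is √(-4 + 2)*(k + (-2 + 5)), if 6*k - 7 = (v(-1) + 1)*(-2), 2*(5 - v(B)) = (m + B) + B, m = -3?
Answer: 4*I*√2/3 ≈ 1.8856*I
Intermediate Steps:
v(B) = 13/2 - B (v(B) = 5 - ((-3 + B) + B)/2 = 5 - (-3 + 2*B)/2 = 5 + (3/2 - B) = 13/2 - B)
k = -5/3 (k = 7/6 + (((13/2 - 1*(-1)) + 1)*(-2))/6 = 7/6 + (((13/2 + 1) + 1)*(-2))/6 = 7/6 + ((15/2 + 1)*(-2))/6 = 7/6 + ((17/2)*(-2))/6 = 7/6 + (⅙)*(-17) = 7/6 - 17/6 = -5/3 ≈ -1.6667)
√(-4 + 2)*(k + (-2 + 5)) = √(-4 + 2)*(-5/3 + (-2 + 5)) = √(-2)*(-5/3 + 3) = (I*√2)*(4/3) = 4*I*√2/3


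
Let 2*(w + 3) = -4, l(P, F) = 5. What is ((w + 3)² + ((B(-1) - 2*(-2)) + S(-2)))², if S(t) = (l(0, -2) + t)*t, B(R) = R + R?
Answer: 0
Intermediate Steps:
B(R) = 2*R
w = -5 (w = -3 + (½)*(-4) = -3 - 2 = -5)
S(t) = t*(5 + t) (S(t) = (5 + t)*t = t*(5 + t))
((w + 3)² + ((B(-1) - 2*(-2)) + S(-2)))² = ((-5 + 3)² + ((2*(-1) - 2*(-2)) - 2*(5 - 2)))² = ((-2)² + ((-2 + 4) - 2*3))² = (4 + (2 - 6))² = (4 - 4)² = 0² = 0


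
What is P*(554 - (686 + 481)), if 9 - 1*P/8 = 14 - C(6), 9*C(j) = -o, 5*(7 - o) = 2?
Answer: 421744/15 ≈ 28116.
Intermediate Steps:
o = 33/5 (o = 7 - ⅕*2 = 7 - ⅖ = 33/5 ≈ 6.6000)
C(j) = -11/15 (C(j) = (-1*33/5)/9 = (⅑)*(-33/5) = -11/15)
P = -688/15 (P = 72 - 8*(14 - 1*(-11/15)) = 72 - 8*(14 + 11/15) = 72 - 8*221/15 = 72 - 1768/15 = -688/15 ≈ -45.867)
P*(554 - (686 + 481)) = -688*(554 - (686 + 481))/15 = -688*(554 - 1*1167)/15 = -688*(554 - 1167)/15 = -688/15*(-613) = 421744/15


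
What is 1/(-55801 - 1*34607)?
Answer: -1/90408 ≈ -1.1061e-5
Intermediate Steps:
1/(-55801 - 1*34607) = 1/(-55801 - 34607) = 1/(-90408) = -1/90408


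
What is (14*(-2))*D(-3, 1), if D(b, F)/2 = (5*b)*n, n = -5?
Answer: -4200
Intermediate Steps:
D(b, F) = -50*b (D(b, F) = 2*((5*b)*(-5)) = 2*(-25*b) = -50*b)
(14*(-2))*D(-3, 1) = (14*(-2))*(-50*(-3)) = -28*150 = -4200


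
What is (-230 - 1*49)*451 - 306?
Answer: -126135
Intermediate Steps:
(-230 - 1*49)*451 - 306 = (-230 - 49)*451 - 306 = -279*451 - 306 = -125829 - 306 = -126135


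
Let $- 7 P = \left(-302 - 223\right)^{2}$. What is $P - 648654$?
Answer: $-688029$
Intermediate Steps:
$P = -39375$ ($P = - \frac{\left(-302 - 223\right)^{2}}{7} = - \frac{\left(-525\right)^{2}}{7} = \left(- \frac{1}{7}\right) 275625 = -39375$)
$P - 648654 = -39375 - 648654 = -688029$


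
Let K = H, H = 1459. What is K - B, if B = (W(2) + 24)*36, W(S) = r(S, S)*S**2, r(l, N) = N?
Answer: 307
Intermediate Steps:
K = 1459
W(S) = S**3 (W(S) = S*S**2 = S**3)
B = 1152 (B = (2**3 + 24)*36 = (8 + 24)*36 = 32*36 = 1152)
K - B = 1459 - 1*1152 = 1459 - 1152 = 307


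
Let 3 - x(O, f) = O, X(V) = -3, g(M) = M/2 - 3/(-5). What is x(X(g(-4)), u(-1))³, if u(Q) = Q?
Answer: 216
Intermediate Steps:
g(M) = ⅗ + M/2 (g(M) = M*(½) - 3*(-⅕) = M/2 + ⅗ = ⅗ + M/2)
x(O, f) = 3 - O
x(X(g(-4)), u(-1))³ = (3 - 1*(-3))³ = (3 + 3)³ = 6³ = 216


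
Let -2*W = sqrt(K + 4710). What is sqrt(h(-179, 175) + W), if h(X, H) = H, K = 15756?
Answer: sqrt(700 - 6*sqrt(2274))/2 ≈ 10.172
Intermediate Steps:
W = -3*sqrt(2274)/2 (W = -sqrt(15756 + 4710)/2 = -3*sqrt(2274)/2 ≈ -71.530)
sqrt(h(-179, 175) + W) = sqrt(175 - 3*sqrt(2274)/2)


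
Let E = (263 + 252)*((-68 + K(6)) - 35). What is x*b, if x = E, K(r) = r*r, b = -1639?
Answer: 56553695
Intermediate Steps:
K(r) = r**2
E = -34505 (E = (263 + 252)*((-68 + 6**2) - 35) = 515*((-68 + 36) - 35) = 515*(-32 - 35) = 515*(-67) = -34505)
x = -34505
x*b = -34505*(-1639) = 56553695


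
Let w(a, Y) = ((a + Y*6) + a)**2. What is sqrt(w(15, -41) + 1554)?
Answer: sqrt(48210) ≈ 219.57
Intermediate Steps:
w(a, Y) = (2*a + 6*Y)**2 (w(a, Y) = ((a + 6*Y) + a)**2 = (2*a + 6*Y)**2)
sqrt(w(15, -41) + 1554) = sqrt(4*(15 + 3*(-41))**2 + 1554) = sqrt(4*(15 - 123)**2 + 1554) = sqrt(4*(-108)**2 + 1554) = sqrt(4*11664 + 1554) = sqrt(46656 + 1554) = sqrt(48210)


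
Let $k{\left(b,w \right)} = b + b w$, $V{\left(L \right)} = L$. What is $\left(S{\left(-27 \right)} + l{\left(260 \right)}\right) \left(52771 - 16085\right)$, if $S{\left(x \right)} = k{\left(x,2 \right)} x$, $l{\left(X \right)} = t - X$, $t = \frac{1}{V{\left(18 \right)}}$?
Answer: $\frac{636263641}{9} \approx 7.0696 \cdot 10^{7}$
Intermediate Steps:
$t = \frac{1}{18} \approx 0.055556$
$l{\left(X \right)} = \frac{1}{18} - X$
$S{\left(x \right)} = 3 x^{2}$ ($S{\left(x \right)} = x \left(1 + 2\right) x = x 3 x = 3 x x = 3 x^{2}$)
$\left(S{\left(-27 \right)} + l{\left(260 \right)}\right) \left(52771 - 16085\right) = \left(3 \left(-27\right)^{2} + \left(\frac{1}{18} - 260\right)\right) \left(52771 - 16085\right) = \left(3 \cdot 729 + \left(\frac{1}{18} - 260\right)\right) 36686 = \left(2187 - \frac{4679}{18}\right) 36686 = \frac{34687}{18} \cdot 36686 = \frac{636263641}{9}$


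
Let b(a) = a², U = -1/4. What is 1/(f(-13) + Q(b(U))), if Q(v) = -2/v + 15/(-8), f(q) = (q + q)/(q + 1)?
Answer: -24/761 ≈ -0.031537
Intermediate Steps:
U = -¼ (U = -1*¼ = -¼ ≈ -0.25000)
f(q) = 2*q/(1 + q) (f(q) = (2*q)/(1 + q) = 2*q/(1 + q))
Q(v) = -15/8 - 2/v (Q(v) = -2/v + 15*(-⅛) = -2/v - 15/8 = -15/8 - 2/v)
1/(f(-13) + Q(b(U))) = 1/(2*(-13)/(1 - 13) + (-15/8 - 2/((-¼)²))) = 1/(2*(-13)/(-12) + (-15/8 - 2/1/16)) = 1/(2*(-13)*(-1/12) + (-15/8 - 2*16)) = 1/(13/6 + (-15/8 - 32)) = 1/(13/6 - 271/8) = 1/(-761/24) = -24/761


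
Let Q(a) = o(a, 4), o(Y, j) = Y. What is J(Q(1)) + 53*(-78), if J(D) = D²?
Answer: -4133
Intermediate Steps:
Q(a) = a
J(Q(1)) + 53*(-78) = 1² + 53*(-78) = 1 - 4134 = -4133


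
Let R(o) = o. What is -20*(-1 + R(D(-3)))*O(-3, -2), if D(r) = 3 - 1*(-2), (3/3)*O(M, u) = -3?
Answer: 240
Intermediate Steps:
O(M, u) = -3
D(r) = 5 (D(r) = 3 + 2 = 5)
-20*(-1 + R(D(-3)))*O(-3, -2) = -20*(-1 + 5)*(-3) = -80*(-3) = -20*(-12) = 240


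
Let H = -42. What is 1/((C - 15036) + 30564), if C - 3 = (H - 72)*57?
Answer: 1/9033 ≈ 0.00011071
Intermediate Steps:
C = -6495 (C = 3 + (-42 - 72)*57 = 3 - 114*57 = 3 - 6498 = -6495)
1/((C - 15036) + 30564) = 1/((-6495 - 15036) + 30564) = 1/(-21531 + 30564) = 1/9033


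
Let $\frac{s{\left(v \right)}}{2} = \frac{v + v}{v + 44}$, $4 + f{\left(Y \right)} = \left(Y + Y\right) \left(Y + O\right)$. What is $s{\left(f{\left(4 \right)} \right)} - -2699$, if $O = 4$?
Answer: $\frac{35117}{13} \approx 2701.3$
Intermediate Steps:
$f{\left(Y \right)} = -4 + 2 Y \left(4 + Y\right)$ ($f{\left(Y \right)} = -4 + \left(Y + Y\right) \left(Y + 4\right) = -4 + 2 Y \left(4 + Y\right)$)
$s{\left(v \right)} = \frac{4 v}{44 + v}$ ($s{\left(v \right)} = 2 \frac{v + v}{v + 44} = 2 \frac{2 v}{44 + v} = \frac{4 v}{44 + v}$)
$s{\left(f{\left(4 \right)} \right)} - -2699 = \frac{4 \left(-4 + 2 \cdot 4^{2} + 8 \cdot 4\right)}{44 + \left(-4 + 2 \cdot 4^{2} + 8 \cdot 4\right)} - -2699 = \frac{4 \left(-4 + 2 \cdot 16 + 32\right)}{44 + \left(-4 + 2 \cdot 16 + 32\right)} + 2699 = \frac{4 \left(-4 + 32 + 32\right)}{44 + \left(-4 + 32 + 32\right)} + 2699 = 4 \cdot 60 \frac{1}{44 + 60} + 2699 = 4 \cdot 60 \cdot \frac{1}{104} + 2699 = \frac{30}{13} + 2699 = \frac{35117}{13}$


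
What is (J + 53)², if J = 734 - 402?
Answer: 148225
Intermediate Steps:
J = 332
(J + 53)² = (332 + 53)² = 385² = 148225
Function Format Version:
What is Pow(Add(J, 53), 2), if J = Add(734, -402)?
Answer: 148225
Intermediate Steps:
J = 332
Pow(Add(J, 53), 2) = Pow(Add(332, 53), 2) = Pow(385, 2) = 148225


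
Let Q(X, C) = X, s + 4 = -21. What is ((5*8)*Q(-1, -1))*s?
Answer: 1000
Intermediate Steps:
s = -25 (s = -4 - 21 = -25)
((5*8)*Q(-1, -1))*s = ((5*8)*(-1))*(-25) = (40*(-1))*(-25) = -40*(-25) = 1000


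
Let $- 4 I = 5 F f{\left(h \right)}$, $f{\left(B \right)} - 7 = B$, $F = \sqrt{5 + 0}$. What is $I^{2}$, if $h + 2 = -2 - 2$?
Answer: $\frac{125}{16} \approx 7.8125$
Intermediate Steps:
$h = -6$ ($h = -2 - 4 = -6$)
$F = \sqrt{5} \approx 2.2361$
$f{\left(B \right)} = 7 + B$
$I = - \frac{5 \sqrt{5}}{4}$ ($I = - \frac{5 \sqrt{5} \left(7 - 6\right)}{4} = - \frac{5 \sqrt{5} \cdot 1}{4} = - \frac{5 \sqrt{5}}{4} \approx -2.7951$)
$I^{2} = \left(- \frac{5 \sqrt{5}}{4}\right)^{2} = \frac{125}{16}$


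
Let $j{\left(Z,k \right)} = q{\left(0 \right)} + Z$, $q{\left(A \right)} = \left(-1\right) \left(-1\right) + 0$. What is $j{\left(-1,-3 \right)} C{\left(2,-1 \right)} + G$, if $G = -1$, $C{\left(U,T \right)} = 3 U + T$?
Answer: $-1$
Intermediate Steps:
$C{\left(U,T \right)} = T + 3 U$
$q{\left(A \right)} = 1$ ($q{\left(A \right)} = 1 + 0 = 1$)
$j{\left(Z,k \right)} = 1 + Z$
$j{\left(-1,-3 \right)} C{\left(2,-1 \right)} + G = \left(1 - 1\right) \left(-1 + 3 \cdot 2\right) - 1 = 0 \left(-1 + 6\right) - 1 = 0 \cdot 5 - 1 = 0 - 1 = -1$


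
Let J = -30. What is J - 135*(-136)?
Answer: 18330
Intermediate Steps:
J - 135*(-136) = -30 - 135*(-136) = -30 + 18360 = 18330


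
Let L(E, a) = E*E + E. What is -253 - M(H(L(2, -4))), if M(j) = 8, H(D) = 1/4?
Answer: -261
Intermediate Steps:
L(E, a) = E + E² (L(E, a) = E² + E = E + E²)
H(D) = ¼
-253 - M(H(L(2, -4))) = -253 - 1*8 = -253 - 8 = -261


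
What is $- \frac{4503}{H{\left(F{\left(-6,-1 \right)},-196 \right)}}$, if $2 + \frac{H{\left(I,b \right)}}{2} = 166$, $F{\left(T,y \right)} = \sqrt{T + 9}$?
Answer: $- \frac{4503}{328} \approx -13.729$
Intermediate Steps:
$F{\left(T,y \right)} = \sqrt{9 + T}$
$H{\left(I,b \right)} = 328$ ($H{\left(I,b \right)} = -4 + 2 \cdot 166 = -4 + 332 = 328$)
$- \frac{4503}{H{\left(F{\left(-6,-1 \right)},-196 \right)}} = - \frac{4503}{328}$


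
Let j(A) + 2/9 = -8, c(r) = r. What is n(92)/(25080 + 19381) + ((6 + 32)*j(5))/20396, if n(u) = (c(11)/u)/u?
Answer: -264550981711/17269604932464 ≈ -0.015319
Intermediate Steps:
j(A) = -74/9 (j(A) = -2/9 - 8 = -74/9)
n(u) = 11/u² (n(u) = (11/u)/u = 11/u²)
n(92)/(25080 + 19381) + ((6 + 32)*j(5))/20396 = (11/92²)/(25080 + 19381) + ((6 + 32)*(-74/9))/20396 = (11*(1/8464))/44461 + (38*(-74/9))*(1/20396) = (11/8464)*(1/44461) - 2812/9*1/20396 = 11/376317904 - 703/45891 = -264550981711/17269604932464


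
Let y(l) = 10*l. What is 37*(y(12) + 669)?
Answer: 29193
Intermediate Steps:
37*(y(12) + 669) = 37*(10*12 + 669) = 37*(120 + 669) = 37*789 = 29193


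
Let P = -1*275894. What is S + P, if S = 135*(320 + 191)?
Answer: -206909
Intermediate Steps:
P = -275894
S = 68985 (S = 135*511 = 68985)
S + P = 68985 - 275894 = -206909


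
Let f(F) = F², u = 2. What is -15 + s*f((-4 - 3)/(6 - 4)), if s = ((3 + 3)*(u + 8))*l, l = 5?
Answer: 3660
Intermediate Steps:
s = 300 (s = ((3 + 3)*(2 + 8))*5 = (6*10)*5 = 60*5 = 300)
-15 + s*f((-4 - 3)/(6 - 4)) = -15 + 300*((-4 - 3)/(6 - 4))² = -15 + 300*(-7/2)² = -15 + 300*(49/4) = -15 + 3675 = 3660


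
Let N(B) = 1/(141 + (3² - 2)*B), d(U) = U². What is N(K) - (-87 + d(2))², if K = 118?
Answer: -6661662/967 ≈ -6889.0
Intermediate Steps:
N(B) = 1/(141 + 7*B) (N(B) = 1/(141 + (9 - 2)*B) = 1/(141 + 7*B))
N(K) - (-87 + d(2))² = 1/(141 + 7*118) - (-87 + 2²)² = 1/(141 + 826) - (-87 + 4)² = 1/967 - 1*(-83)² = 1/967 - 1*6889 = 1/967 - 6889 = -6661662/967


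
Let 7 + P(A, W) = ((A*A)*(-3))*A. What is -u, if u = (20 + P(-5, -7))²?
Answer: -150544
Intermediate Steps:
P(A, W) = -7 - 3*A³ (P(A, W) = -7 + ((A*A)*(-3))*A = -7 + (A²*(-3))*A = -7 + (-3*A²)*A = -7 - 3*A³)
u = 150544 (u = (20 + (-7 - 3*(-5)³))² = (20 + (-7 - 3*(-125)))² = (20 + (-7 + 375))² = (20 + 368)² = 388² = 150544)
-u = -1*150544 = -150544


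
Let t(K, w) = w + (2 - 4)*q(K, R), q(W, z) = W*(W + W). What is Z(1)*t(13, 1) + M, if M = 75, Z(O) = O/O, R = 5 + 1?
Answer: -600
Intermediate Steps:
R = 6
q(W, z) = 2*W**2 (q(W, z) = W*(2*W) = 2*W**2)
t(K, w) = w - 4*K**2 (t(K, w) = w + (2 - 4)*(2*K**2) = w - 4*K**2)
Z(O) = 1
Z(1)*t(13, 1) + M = 1*(1 - 4*13**2) + 75 = 1*(1 - 4*169) + 75 = 1*(1 - 676) + 75 = 1*(-675) + 75 = -675 + 75 = -600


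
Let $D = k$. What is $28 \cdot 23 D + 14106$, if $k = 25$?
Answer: $30206$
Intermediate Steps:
$D = 25$
$28 \cdot 23 D + 14106 = 28 \cdot 23 \cdot 25 + 14106 = 644 \cdot 25 + 14106 = 16100 + 14106 = 30206$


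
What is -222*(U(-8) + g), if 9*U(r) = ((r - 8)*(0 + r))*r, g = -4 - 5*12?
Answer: 118400/3 ≈ 39467.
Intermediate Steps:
g = -64 (g = -4 - 60 = -64)
U(r) = r²*(-8 + r)/9 (U(r) = (((r - 8)*(0 + r))*r)/9 = (((-8 + r)*r)*r)/9 = ((r*(-8 + r))*r)/9 = (r²*(-8 + r))/9 = r²*(-8 + r)/9)
-222*(U(-8) + g) = -222*((⅑)*(-8)²*(-8 - 8) - 64) = -222*((⅑)*64*(-16) - 64) = -222*(-1024/9 - 64) = -222*(-1600/9) = 118400/3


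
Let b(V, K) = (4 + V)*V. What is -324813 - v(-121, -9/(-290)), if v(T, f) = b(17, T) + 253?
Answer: -325423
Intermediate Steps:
b(V, K) = V*(4 + V)
v(T, f) = 610 (v(T, f) = 17*(4 + 17) + 253 = 17*21 + 253 = 357 + 253 = 610)
-324813 - v(-121, -9/(-290)) = -324813 - 1*610 = -324813 - 610 = -325423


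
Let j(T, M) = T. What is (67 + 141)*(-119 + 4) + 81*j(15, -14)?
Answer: -22705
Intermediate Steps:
(67 + 141)*(-119 + 4) + 81*j(15, -14) = (67 + 141)*(-119 + 4) + 81*15 = 208*(-115) + 1215 = -23920 + 1215 = -22705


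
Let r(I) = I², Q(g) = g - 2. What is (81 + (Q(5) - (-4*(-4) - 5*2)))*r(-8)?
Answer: 4992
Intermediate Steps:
Q(g) = -2 + g
(81 + (Q(5) - (-4*(-4) - 5*2)))*r(-8) = (81 + ((-2 + 5) - (-4*(-4) - 5*2)))*(-8)² = (81 + (3 - (16 - 10)))*64 = (81 + (3 - 1*6))*64 = (81 + (3 - 6))*64 = (81 - 3)*64 = 78*64 = 4992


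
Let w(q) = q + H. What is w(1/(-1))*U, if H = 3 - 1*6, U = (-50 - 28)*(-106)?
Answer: -33072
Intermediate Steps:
U = 8268 (U = -78*(-106) = 8268)
H = -3 (H = 3 - 6 = -3)
w(q) = -3 + q (w(q) = q - 3 = -3 + q)
w(1/(-1))*U = (-3 + 1/(-1))*8268 = (-3 - 1)*8268 = -4*8268 = -33072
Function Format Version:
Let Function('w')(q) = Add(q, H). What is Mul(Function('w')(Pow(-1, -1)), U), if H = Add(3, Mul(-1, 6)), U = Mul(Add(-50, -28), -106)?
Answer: -33072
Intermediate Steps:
U = 8268 (U = Mul(-78, -106) = 8268)
H = -3 (H = Add(3, -6) = -3)
Function('w')(q) = Add(-3, q) (Function('w')(q) = Add(q, -3) = Add(-3, q))
Mul(Function('w')(Pow(-1, -1)), U) = Mul(Add(-3, Pow(-1, -1)), 8268) = Mul(Add(-3, -1), 8268) = Mul(-4, 8268) = -33072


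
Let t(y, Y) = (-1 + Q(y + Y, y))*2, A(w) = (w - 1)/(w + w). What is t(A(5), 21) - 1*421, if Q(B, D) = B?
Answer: -1901/5 ≈ -380.20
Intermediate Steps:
A(w) = (-1 + w)/(2*w) (A(w) = (-1 + w)/((2*w)) = (-1 + w)*(1/(2*w)) = (-1 + w)/(2*w))
t(y, Y) = -2 + 2*Y + 2*y (t(y, Y) = (-1 + (y + Y))*2 = (-1 + (Y + y))*2 = (-1 + Y + y)*2 = -2 + 2*Y + 2*y)
t(A(5), 21) - 1*421 = (-2 + 2*21 + 2*((1/2)*(-1 + 5)/5)) - 1*421 = (-2 + 42 + 2*((1/2)*(1/5)*4)) - 421 = (-2 + 42 + 2*(2/5)) - 421 = (-2 + 42 + 4/5) - 421 = 204/5 - 421 = -1901/5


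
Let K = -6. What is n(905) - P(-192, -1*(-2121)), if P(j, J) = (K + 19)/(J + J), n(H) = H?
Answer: 3838997/4242 ≈ 905.00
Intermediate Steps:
P(j, J) = 13/(2*J) (P(j, J) = (-6 + 19)/(J + J) = 13/(2*J))
n(905) - P(-192, -1*(-2121)) = 905 - 13/(2*((-1*(-2121)))) = 905 - 13/(2*2121) = 905 - 1*13/4242 = 905 - 13/4242 = 3838997/4242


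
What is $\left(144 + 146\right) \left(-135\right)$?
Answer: $-39150$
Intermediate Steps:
$\left(144 + 146\right) \left(-135\right) = 290 \left(-135\right) = -39150$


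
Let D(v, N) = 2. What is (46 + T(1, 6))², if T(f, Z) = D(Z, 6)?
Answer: 2304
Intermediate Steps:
T(f, Z) = 2
(46 + T(1, 6))² = (46 + 2)² = 48² = 2304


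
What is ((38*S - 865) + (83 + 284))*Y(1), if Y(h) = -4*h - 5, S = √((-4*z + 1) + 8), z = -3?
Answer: 4482 - 342*√21 ≈ 2914.8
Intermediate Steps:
S = √21 (S = √((-4*(-3) + 1) + 8) = √((12 + 1) + 8) = √(13 + 8) = √21 ≈ 4.5826)
Y(h) = -5 - 4*h
((38*S - 865) + (83 + 284))*Y(1) = ((38*√21 - 865) + (83 + 284))*(-5 - 4*1) = ((-865 + 38*√21) + 367)*(-5 - 4) = (-498 + 38*√21)*(-9) = 4482 - 342*√21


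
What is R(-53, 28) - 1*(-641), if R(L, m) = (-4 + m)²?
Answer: 1217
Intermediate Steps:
R(-53, 28) - 1*(-641) = (-4 + 28)² - 1*(-641) = 24² + 641 = 576 + 641 = 1217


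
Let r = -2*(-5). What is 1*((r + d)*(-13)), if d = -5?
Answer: -65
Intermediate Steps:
r = 10
1*((r + d)*(-13)) = 1*((10 - 5)*(-13)) = 1*(5*(-13)) = 1*(-65) = -65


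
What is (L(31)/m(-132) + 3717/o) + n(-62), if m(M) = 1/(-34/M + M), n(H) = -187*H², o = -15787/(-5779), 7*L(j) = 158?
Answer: -2627301957718/3646797 ≈ -7.2044e+5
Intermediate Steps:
L(j) = 158/7 (L(j) = (⅐)*158 = 158/7)
o = 15787/5779 (o = -15787*(-1/5779) = 15787/5779 ≈ 2.7318)
m(M) = 1/(M - 34/M)
(L(31)/m(-132) + 3717/o) + n(-62) = (158/(7*((-132/(-34 + (-132)²)))) + 3717/(15787/5779)) - 187*(-62)² = (158/(7*((-132/(-34 + 17424)))) + 3717*(5779/15787)) - 187*3844 = (158/(7*((-132/17390))) + 21480543/15787) - 718828 = (158/(7*((-132*1/17390))) + 21480543/15787) - 718828 = (158/(7*(-66/8695)) + 21480543/15787) - 718828 = ((158/7)*(-8695/66) + 21480543/15787) - 718828 = (-686905/231 + 21480543/15787) - 718828 = -5882163802/3646797 - 718828 = -2627301957718/3646797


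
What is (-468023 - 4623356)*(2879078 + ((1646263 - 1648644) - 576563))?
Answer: -11710853944786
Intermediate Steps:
(-468023 - 4623356)*(2879078 + ((1646263 - 1648644) - 576563)) = -5091379*(2879078 + (-2381 - 576563)) = -5091379*(2879078 - 578944) = -5091379*2300134 = -11710853944786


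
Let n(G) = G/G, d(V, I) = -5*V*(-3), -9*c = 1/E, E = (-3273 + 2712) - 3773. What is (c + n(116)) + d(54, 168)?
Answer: 31633867/39006 ≈ 811.00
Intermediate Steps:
E = -4334 (E = -561 - 3773 = -4334)
c = 1/39006 (c = -1/9/(-4334) = -1/9*(-1/4334) = 1/39006 ≈ 2.5637e-5)
d(V, I) = 15*V
n(G) = 1
(c + n(116)) + d(54, 168) = (1/39006 + 1) + 15*54 = 39007/39006 + 810 = 31633867/39006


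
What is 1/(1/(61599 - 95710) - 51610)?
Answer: -34111/1760468711 ≈ -1.9376e-5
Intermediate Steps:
1/(1/(61599 - 95710) - 51610) = 1/(1/(-34111) - 51610) = 1/(-1/34111 - 51610) = 1/(-1760468711/34111) = -34111/1760468711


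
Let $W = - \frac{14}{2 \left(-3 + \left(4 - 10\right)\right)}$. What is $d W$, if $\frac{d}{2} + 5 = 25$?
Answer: $\frac{280}{9} \approx 31.111$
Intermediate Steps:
$d = 40$ ($d = -10 + 2 \cdot 25 = -10 + 50 = 40$)
$W = \frac{7}{9}$ ($W = - \frac{14}{2 \left(-3 + \left(4 - 10\right)\right)} = - \frac{14}{2 \left(-3 - 6\right)} = - \frac{14}{2 \left(-9\right)} = - \frac{14}{-18} = \left(-14\right) \left(- \frac{1}{18}\right) = \frac{7}{9} \approx 0.77778$)
$d W = 40 \cdot \frac{7}{9} = \frac{280}{9}$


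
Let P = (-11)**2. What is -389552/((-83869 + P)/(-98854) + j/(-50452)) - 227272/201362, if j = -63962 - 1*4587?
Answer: -735371394633888588/4164104442547 ≈ -1.7660e+5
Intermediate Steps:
P = 121
j = -68549 (j = -63962 - 4587 = -68549)
-389552/((-83869 + P)/(-98854) + j/(-50452)) - 227272/201362 = -389552/((-83869 + 121)/(-98854) - 68549/(-50452)) - 227272/201362 = -389552/(-83748*(-1/98854) - 68549*(-1/50452)) - 227272*1/201362 = -389552/(5982/7061 + 68549/50452) - 113636/100681 = -389552/785828353/356241572 - 113636/100681 = -389552*356241572/785828353 - 113636/100681 = -138774616855744/785828353 - 113636/100681 = -735371394633888588/4164104442547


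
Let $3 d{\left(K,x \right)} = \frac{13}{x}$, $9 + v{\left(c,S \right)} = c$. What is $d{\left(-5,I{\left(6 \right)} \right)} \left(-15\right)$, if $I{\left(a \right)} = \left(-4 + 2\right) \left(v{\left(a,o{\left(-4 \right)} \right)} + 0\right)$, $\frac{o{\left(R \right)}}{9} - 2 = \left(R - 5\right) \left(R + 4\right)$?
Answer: $- \frac{65}{6} \approx -10.833$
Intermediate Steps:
$o{\left(R \right)} = 18 + 9 \left(-5 + R\right) \left(4 + R\right)$ ($o{\left(R \right)} = 18 + 9 \left(R - 5\right) \left(R + 4\right) = 18 + 9 \left(-5 + R\right) \left(4 + R\right)$)
$v{\left(c,S \right)} = -9 + c$
$I{\left(a \right)} = 18 - 2 a$ ($I{\left(a \right)} = \left(-4 + 2\right) \left(\left(-9 + a\right) + 0\right) = - 2 \left(-9 + a\right) = 18 - 2 a$)
$d{\left(K,x \right)} = \frac{13}{3 x}$ ($d{\left(K,x \right)} = \frac{13 \frac{1}{x}}{3} = \frac{13}{3 x}$)
$d{\left(-5,I{\left(6 \right)} \right)} \left(-15\right) = \frac{13}{3 \left(18 - 12\right)} \left(-15\right) = \frac{13}{3 \cdot 6} \left(-15\right) = \frac{13}{3} \cdot \frac{1}{6} \left(-15\right) = \frac{13}{18} \left(-15\right) = - \frac{65}{6}$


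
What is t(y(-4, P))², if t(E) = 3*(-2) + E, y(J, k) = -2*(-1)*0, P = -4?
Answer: 36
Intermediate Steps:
y(J, k) = 0 (y(J, k) = 2*0 = 0)
t(E) = -6 + E
t(y(-4, P))² = (-6 + 0)² = (-6)² = 36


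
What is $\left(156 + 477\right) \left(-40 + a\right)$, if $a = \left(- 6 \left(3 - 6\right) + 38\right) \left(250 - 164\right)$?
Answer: $3023208$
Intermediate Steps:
$a = 4816$ ($a = \left(\left(-6\right) \left(-3\right) + 38\right) 86 = \left(18 + 38\right) 86 = 56 \cdot 86 = 4816$)
$\left(156 + 477\right) \left(-40 + a\right) = \left(156 + 477\right) \left(-40 + 4816\right) = 633 \cdot 4776 = 3023208$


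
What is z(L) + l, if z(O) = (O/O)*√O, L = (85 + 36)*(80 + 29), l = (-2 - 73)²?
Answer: 5625 + 11*√109 ≈ 5739.8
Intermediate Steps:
l = 5625 (l = (-75)² = 5625)
L = 13189 (L = 121*109 = 13189)
z(O) = √O (z(O) = 1*√O = √O)
z(L) + l = √13189 + 5625 = 11*√109 + 5625 = 5625 + 11*√109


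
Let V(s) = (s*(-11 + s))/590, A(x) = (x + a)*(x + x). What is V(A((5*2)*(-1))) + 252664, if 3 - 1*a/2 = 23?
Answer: 15006076/59 ≈ 2.5434e+5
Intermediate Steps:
a = -40 (a = 6 - 2*23 = 6 - 46 = -40)
A(x) = 2*x*(-40 + x) (A(x) = (x - 40)*(x + x) = (-40 + x)*(2*x) = 2*x*(-40 + x))
V(s) = s*(-11 + s)/590 (V(s) = (s*(-11 + s))*(1/590) = s*(-11 + s)/590)
V(A((5*2)*(-1))) + 252664 = (2*((5*2)*(-1))*(-40 + (5*2)*(-1)))*(-11 + 2*((5*2)*(-1))*(-40 + (5*2)*(-1)))/590 + 252664 = (2*(10*(-1))*(-40 + 10*(-1)))*(-11 + 2*(10*(-1))*(-40 + 10*(-1)))/590 + 252664 = (2*(-10)*(-40 - 10))*(-11 + 2*(-10)*(-40 - 10))/590 + 252664 = (2*(-10)*(-50))*(-11 + 2*(-10)*(-50))/590 + 252664 = (1/590)*1000*(-11 + 1000) + 252664 = (1/590)*1000*989 + 252664 = 98900/59 + 252664 = 15006076/59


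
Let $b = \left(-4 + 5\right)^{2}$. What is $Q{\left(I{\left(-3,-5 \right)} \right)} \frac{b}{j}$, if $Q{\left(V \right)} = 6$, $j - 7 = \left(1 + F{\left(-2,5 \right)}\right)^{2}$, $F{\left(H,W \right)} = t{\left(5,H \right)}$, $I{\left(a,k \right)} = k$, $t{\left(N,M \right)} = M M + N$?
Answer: $\frac{6}{107} \approx 0.056075$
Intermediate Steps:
$t{\left(N,M \right)} = N + M^{2}$ ($t{\left(N,M \right)} = M^{2} + N = N + M^{2}$)
$b = 1$ ($b = 1^{2} = 1$)
$F{\left(H,W \right)} = 5 + H^{2}$
$j = 107$ ($j = 7 + \left(1 + \left(5 + \left(-2\right)^{2}\right)\right)^{2} = 7 + \left(1 + \left(5 + 4\right)\right)^{2} = 7 + \left(1 + 9\right)^{2} = 7 + 10^{2} = 7 + 100 = 107$)
$Q{\left(I{\left(-3,-5 \right)} \right)} \frac{b}{j} = 6 \cdot 1 \cdot \frac{1}{107} = 6 \cdot \frac{1}{107} = \frac{6}{107}$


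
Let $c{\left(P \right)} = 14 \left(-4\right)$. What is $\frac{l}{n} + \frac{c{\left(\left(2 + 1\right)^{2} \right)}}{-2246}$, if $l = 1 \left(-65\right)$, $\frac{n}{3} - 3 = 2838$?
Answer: $\frac{165649}{9571329} \approx 0.017307$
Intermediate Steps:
$c{\left(P \right)} = -56$
$n = 8523$ ($n = 9 + 3 \cdot 2838 = 9 + 8514 = 8523$)
$l = -65$
$\frac{l}{n} + \frac{c{\left(\left(2 + 1\right)^{2} \right)}}{-2246} = - \frac{65}{8523} - \frac{56}{-2246} = \left(-65\right) \frac{1}{8523} - - \frac{28}{1123} = - \frac{65}{8523} + \frac{28}{1123} = \frac{165649}{9571329}$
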